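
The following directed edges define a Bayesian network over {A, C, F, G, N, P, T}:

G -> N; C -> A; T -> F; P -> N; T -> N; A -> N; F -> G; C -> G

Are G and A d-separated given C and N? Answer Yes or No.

No — G and A are not d-separated given {C, N}.

There are 3 undirected paths between G and A; checking each against the conditioning set {C, N}:
  1. G ← C → A — C:fork[blocks] ⇒ blocked
  2. G → N ← A — N:collider[open] ⇒ active
  3. G ← F ← T → N ← A — F:chain[open]; T:fork[open]; N:collider[open] ⇒ active
Because an active path exists, G and A are not d-separated.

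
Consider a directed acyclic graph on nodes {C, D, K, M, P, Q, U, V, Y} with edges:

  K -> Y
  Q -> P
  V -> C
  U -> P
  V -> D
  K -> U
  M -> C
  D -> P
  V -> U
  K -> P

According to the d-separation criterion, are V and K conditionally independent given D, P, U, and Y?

4 paths connect V and K; each must be blocked for d-separation to hold:
Path 1: V → U → P ← K
  U is a chain here and U is conditioned on, so the path is blocked at U.
Path 2: V → U ← K
  U is a collider and U is conditioned on, which opens it — no node blocks this path, so it is active.
Path 3: V → D → P ← U ← K
  D is a chain here and D is conditioned on, so the path is blocked at D.
Path 4: V → D → P ← K
  D is a chain here and D is conditioned on, so the path is blocked at D.
Because an active path exists, V and K are not d-separated.

No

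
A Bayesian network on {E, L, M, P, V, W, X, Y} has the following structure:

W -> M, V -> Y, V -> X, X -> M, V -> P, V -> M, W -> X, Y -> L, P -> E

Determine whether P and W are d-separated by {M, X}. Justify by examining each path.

We examine all 4 paths between P and W:
Path 1: P ← V → X ← W
  V is a fork and V is not conditioned on; X is a collider and X is conditioned on, which opens it — no node blocks this path, so it is active.
Path 2: P ← V → X → M ← W
  X is a chain here and X is conditioned on, so the path is blocked at X.
Path 3: P ← V → M ← X ← W
  X is a chain here and X is conditioned on, so the path is blocked at X.
Path 4: P ← V → M ← W
  V is a fork and V is not conditioned on; M is a collider and M is conditioned on, which opens it — no node blocks this path, so it is active.
Because an active path exists, P and W are not d-separated.

No — P and W are not d-separated given {M, X}.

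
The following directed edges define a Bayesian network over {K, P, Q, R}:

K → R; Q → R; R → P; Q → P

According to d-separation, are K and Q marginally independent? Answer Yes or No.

Yes — K and Q are d-separated given ∅.

Enumerating the 2 paths from K to Q and testing each for blocking by ∅:
Path 1: K → R ← Q
  R is a collider here and neither R nor any of its descendants is conditioned on, so the collider stays closed — the path is blocked at R.
Path 2: K → R → P ← Q
  P is a collider here and neither P nor any of its descendants is conditioned on, so the collider stays closed — the path is blocked at P.
All paths are blocked; K ⊥ Q | ∅ holds.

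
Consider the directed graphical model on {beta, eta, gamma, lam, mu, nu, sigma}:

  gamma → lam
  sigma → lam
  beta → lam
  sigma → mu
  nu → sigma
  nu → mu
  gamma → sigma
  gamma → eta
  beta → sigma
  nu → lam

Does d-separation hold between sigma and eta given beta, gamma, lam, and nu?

Yes

There are 5 undirected paths between sigma and eta; checking each against the conditioning set {beta, gamma, lam, nu}:
Path 1: sigma → mu ← nu → lam ← gamma → eta
  mu is a collider here and neither mu nor any of its descendants is conditioned on, so the collider stays closed — the path is blocked at mu.
Path 2: sigma ← nu → lam ← gamma → eta
  nu is a fork here and nu is conditioned on, so the path is blocked at nu.
Path 3: sigma ← gamma → eta
  gamma is a fork here and gamma is conditioned on, so the path is blocked at gamma.
Path 4: sigma ← beta → lam ← gamma → eta
  beta is a fork here and beta is conditioned on, so the path is blocked at beta.
Path 5: sigma → lam ← gamma → eta
  gamma is a fork here and gamma is conditioned on, so the path is blocked at gamma.
All paths are blocked; sigma ⊥ eta | {beta, gamma, lam, nu} holds.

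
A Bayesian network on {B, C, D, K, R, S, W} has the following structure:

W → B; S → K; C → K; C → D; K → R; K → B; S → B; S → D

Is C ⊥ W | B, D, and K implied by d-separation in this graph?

No

We examine all 4 paths between C and W:
Path 1: C → D ← S → B ← W
  D is a collider and D is conditioned on, which opens it; S is a fork and S is not conditioned on; B is a collider and B is conditioned on, which opens it — no node blocks this path, so it is active.
Path 2: C → D ← S → K → B ← W
  K is a chain here and K is conditioned on, so the path is blocked at K.
Path 3: C → K → B ← W
  K is a chain here and K is conditioned on, so the path is blocked at K.
Path 4: C → K ← S → B ← W
  K is a collider and K is conditioned on, which opens it; S is a fork and S is not conditioned on; B is a collider and B is conditioned on, which opens it — no node blocks this path, so it is active.
Since the path C → D ← S → B ← W is active, C and W are not d-separated given {B, D, K}.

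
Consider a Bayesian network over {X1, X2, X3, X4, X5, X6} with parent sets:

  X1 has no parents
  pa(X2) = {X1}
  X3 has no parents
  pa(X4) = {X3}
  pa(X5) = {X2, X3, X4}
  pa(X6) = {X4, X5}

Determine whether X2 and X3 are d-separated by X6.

We examine all 3 paths between X2 and X3:
Path 1: X2 → X5 ← X4 ← X3
  X5 is a collider and its descendant X6 is conditioned on, which opens it; X4 is a chain and X4 is not conditioned on — no node blocks this path, so it is active.
Path 2: X2 → X5 → X6 ← X4 ← X3
  X5 is a chain and X5 is not conditioned on; X6 is a collider and X6 is conditioned on, which opens it; X4 is a chain and X4 is not conditioned on — no node blocks this path, so it is active.
Path 3: X2 → X5 ← X3
  X5 is a collider and its descendant X6 is conditioned on, which opens it — no node blocks this path, so it is active.
Because an active path exists, X2 and X3 are not d-separated.

No — X2 and X3 are not d-separated given {X6}.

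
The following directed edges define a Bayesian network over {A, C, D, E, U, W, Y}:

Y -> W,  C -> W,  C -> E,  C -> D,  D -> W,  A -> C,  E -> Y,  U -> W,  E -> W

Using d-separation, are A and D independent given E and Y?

Enumerating the 4 paths from A to D and testing each for blocking by {E, Y}:
Path 1: A → C → W ← D
  W is a collider here and neither W nor any of its descendants is conditioned on, so the collider stays closed — the path is blocked at W.
Path 2: A → C → D
  C is a chain and C is not conditioned on — no node blocks this path, so it is active.
Path 3: A → C → E → W ← D
  E is a chain here and E is conditioned on, so the path is blocked at E.
Path 4: A → C → E → Y → W ← D
  E is a chain here and E is conditioned on, so the path is blocked at E.
Because an active path exists, A and D are not d-separated.

No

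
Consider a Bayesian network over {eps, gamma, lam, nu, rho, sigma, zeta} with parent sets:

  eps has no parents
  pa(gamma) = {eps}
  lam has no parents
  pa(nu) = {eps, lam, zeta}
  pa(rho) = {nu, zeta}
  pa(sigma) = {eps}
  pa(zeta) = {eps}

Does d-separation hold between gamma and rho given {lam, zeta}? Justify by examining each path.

Enumerating the 4 paths from gamma to rho and testing each for blocking by {lam, zeta}:
Path 1: gamma ← eps → nu → rho
  eps is a fork and eps is not conditioned on; nu is a chain and nu is not conditioned on — no node blocks this path, so it is active.
Path 2: gamma ← eps → nu ← zeta → rho
  nu is a collider here and neither nu nor any of its descendants is conditioned on, so the collider stays closed — the path is blocked at nu.
Path 3: gamma ← eps → zeta → nu → rho
  zeta is a chain here and zeta is conditioned on, so the path is blocked at zeta.
Path 4: gamma ← eps → zeta → rho
  zeta is a chain here and zeta is conditioned on, so the path is blocked at zeta.
Because an active path exists, gamma and rho are not d-separated.

No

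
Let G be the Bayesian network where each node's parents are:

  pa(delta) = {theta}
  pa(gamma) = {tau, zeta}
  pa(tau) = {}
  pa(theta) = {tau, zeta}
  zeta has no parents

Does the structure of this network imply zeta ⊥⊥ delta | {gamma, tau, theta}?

Enumerating the 2 paths from zeta to delta and testing each for blocking by {gamma, tau, theta}:
  1. zeta → theta → delta — theta:chain[blocks] ⇒ blocked
  2. zeta → gamma ← tau → theta → delta — gamma:collider[open]; tau:fork[blocks]; theta:chain[blocks] ⇒ blocked
All paths are blocked; zeta ⊥ delta | {gamma, tau, theta} holds.

Yes — zeta and delta are d-separated given {gamma, tau, theta}.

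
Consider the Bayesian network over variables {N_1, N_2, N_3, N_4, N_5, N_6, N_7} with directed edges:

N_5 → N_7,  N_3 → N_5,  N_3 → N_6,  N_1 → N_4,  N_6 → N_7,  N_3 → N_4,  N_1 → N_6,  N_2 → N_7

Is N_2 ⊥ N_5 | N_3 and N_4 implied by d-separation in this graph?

Yes

There are 3 undirected paths between N_2 and N_5; checking each against the conditioning set {N_3, N_4}:
Path 1: N_2 → N_7 ← N_5
  N_7 is a collider here and neither N_7 nor any of its descendants is conditioned on, so the collider stays closed — the path is blocked at N_7.
Path 2: N_2 → N_7 ← N_6 ← N_1 → N_4 ← N_3 → N_5
  N_7 is a collider here and neither N_7 nor any of its descendants is conditioned on, so the collider stays closed — the path is blocked at N_7.
Path 3: N_2 → N_7 ← N_6 ← N_3 → N_5
  N_7 is a collider here and neither N_7 nor any of its descendants is conditioned on, so the collider stays closed — the path is blocked at N_7.
All paths are blocked; N_2 ⊥ N_5 | {N_3, N_4} holds.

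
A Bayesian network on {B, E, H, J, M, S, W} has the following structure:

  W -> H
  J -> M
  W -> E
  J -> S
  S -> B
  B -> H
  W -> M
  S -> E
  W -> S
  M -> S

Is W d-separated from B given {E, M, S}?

There are 5 undirected paths between W and B; checking each against the conditioning set {E, M, S}:
Path 1: W → M → S → B
  M is a chain here and M is conditioned on, so the path is blocked at M.
Path 2: W → M ← J → S → B
  S is a chain here and S is conditioned on, so the path is blocked at S.
Path 3: W → S → B
  S is a chain here and S is conditioned on, so the path is blocked at S.
Path 4: W → H ← B
  H is a collider here and neither H nor any of its descendants is conditioned on, so the collider stays closed — the path is blocked at H.
Path 5: W → E ← S → B
  S is a fork here and S is conditioned on, so the path is blocked at S.
All paths are blocked; W ⊥ B | {E, M, S} holds.

Yes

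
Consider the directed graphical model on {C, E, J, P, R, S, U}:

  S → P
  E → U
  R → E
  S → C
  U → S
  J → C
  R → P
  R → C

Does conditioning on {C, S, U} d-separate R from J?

No

Enumerating the 3 paths from R to J and testing each for blocking by {C, S, U}:
Path 1: R → P ← S → C ← J
  P is a collider here and neither P nor any of its descendants is conditioned on, so the collider stays closed — the path is blocked at P.
Path 2: R → C ← J
  C is a collider and C is conditioned on, which opens it — no node blocks this path, so it is active.
Path 3: R → E → U → S → C ← J
  U is a chain here and U is conditioned on, so the path is blocked at U.
Because an active path exists, R and J are not d-separated.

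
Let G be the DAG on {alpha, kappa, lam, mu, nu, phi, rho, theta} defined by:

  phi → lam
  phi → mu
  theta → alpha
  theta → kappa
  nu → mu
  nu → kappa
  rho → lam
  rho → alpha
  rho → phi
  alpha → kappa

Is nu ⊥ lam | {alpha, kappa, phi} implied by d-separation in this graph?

No

6 paths connect nu and lam; each must be blocked for d-separation to hold:
  1. nu → kappa ← theta → alpha ← rho → lam — kappa:collider[open]; theta:fork[open]; alpha:collider[open]; rho:fork[open] ⇒ active
  2. nu → kappa ← theta → alpha ← rho → phi → lam — kappa:collider[open]; theta:fork[open]; alpha:collider[open]; rho:fork[open]; phi:chain[blocks] ⇒ blocked
  3. nu → kappa ← alpha ← rho → lam — kappa:collider[open]; alpha:chain[blocks]; rho:fork[open] ⇒ blocked
  4. nu → kappa ← alpha ← rho → phi → lam — kappa:collider[open]; alpha:chain[blocks]; rho:fork[open]; phi:chain[blocks] ⇒ blocked
  5. nu → mu ← phi → lam — mu:collider[blocks]; phi:fork[blocks] ⇒ blocked
  6. nu → mu ← phi ← rho → lam — mu:collider[blocks]; phi:chain[blocks]; rho:fork[open] ⇒ blocked
Since the path nu → kappa ← theta → alpha ← rho → lam is active, nu and lam are not d-separated given {alpha, kappa, phi}.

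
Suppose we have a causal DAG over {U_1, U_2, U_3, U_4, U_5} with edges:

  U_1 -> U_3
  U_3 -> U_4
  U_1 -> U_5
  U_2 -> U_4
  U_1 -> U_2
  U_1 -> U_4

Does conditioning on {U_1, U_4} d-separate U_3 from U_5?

Yes

We examine all 3 paths between U_3 and U_5:
Path 1: U_3 → U_4 ← U_2 ← U_1 → U_5
  U_1 is a fork here and U_1 is conditioned on, so the path is blocked at U_1.
Path 2: U_3 → U_4 ← U_1 → U_5
  U_1 is a fork here and U_1 is conditioned on, so the path is blocked at U_1.
Path 3: U_3 ← U_1 → U_5
  U_1 is a fork here and U_1 is conditioned on, so the path is blocked at U_1.
Since every path is blocked, d-separation holds.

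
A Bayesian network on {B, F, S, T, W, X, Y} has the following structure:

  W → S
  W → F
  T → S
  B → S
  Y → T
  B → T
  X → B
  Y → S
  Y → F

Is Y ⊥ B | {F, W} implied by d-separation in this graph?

Yes

Enumerating the 6 paths from Y to B and testing each for blocking by {F, W}:
Path 1: Y → T ← B
  T is a collider here and neither T nor any of its descendants is conditioned on, so the collider stays closed — the path is blocked at T.
Path 2: Y → T → S ← B
  S is a collider here and neither S nor any of its descendants is conditioned on, so the collider stays closed — the path is blocked at S.
Path 3: Y → S ← B
  S is a collider here and neither S nor any of its descendants is conditioned on, so the collider stays closed — the path is blocked at S.
Path 4: Y → S ← T ← B
  S is a collider here and neither S nor any of its descendants is conditioned on, so the collider stays closed — the path is blocked at S.
Path 5: Y → F ← W → S ← B
  W is a fork here and W is conditioned on, so the path is blocked at W.
Path 6: Y → F ← W → S ← T ← B
  W is a fork here and W is conditioned on, so the path is blocked at W.
Every path is blocked, so Y and B are d-separated given {F, W}.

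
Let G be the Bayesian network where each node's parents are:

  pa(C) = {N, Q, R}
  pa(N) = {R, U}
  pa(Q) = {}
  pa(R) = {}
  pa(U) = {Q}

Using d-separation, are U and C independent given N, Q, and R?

Enumerating the 3 paths from U to C and testing each for blocking by {N, Q, R}:
Path 1: U ← Q → C
  Q is a fork here and Q is conditioned on, so the path is blocked at Q.
Path 2: U → N ← R → C
  R is a fork here and R is conditioned on, so the path is blocked at R.
Path 3: U → N → C
  N is a chain here and N is conditioned on, so the path is blocked at N.
All paths are blocked; U ⊥ C | {N, Q, R} holds.

Yes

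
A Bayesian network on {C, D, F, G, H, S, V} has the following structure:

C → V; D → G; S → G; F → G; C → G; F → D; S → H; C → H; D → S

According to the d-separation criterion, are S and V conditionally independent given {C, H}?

There are 4 undirected paths between S and V; checking each against the conditioning set {C, H}:
Path 1: S ← D ← F → G ← C → V
  G is a collider here and neither G nor any of its descendants is conditioned on, so the collider stays closed — the path is blocked at G.
Path 2: S ← D → G ← C → V
  G is a collider here and neither G nor any of its descendants is conditioned on, so the collider stays closed — the path is blocked at G.
Path 3: S → H ← C → V
  C is a fork here and C is conditioned on, so the path is blocked at C.
Path 4: S → G ← C → V
  G is a collider here and neither G nor any of its descendants is conditioned on, so the collider stays closed — the path is blocked at G.
All paths are blocked; S ⊥ V | {C, H} holds.

Yes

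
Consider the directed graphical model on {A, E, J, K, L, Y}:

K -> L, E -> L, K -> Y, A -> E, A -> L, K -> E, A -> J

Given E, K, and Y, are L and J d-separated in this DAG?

No — L and J are not d-separated given {E, K, Y}.

We examine all 3 paths between L and J:
  1. L ← A → J — A:fork[open] ⇒ active
  2. L ← K → E ← A → J — K:fork[blocks]; E:collider[open]; A:fork[open] ⇒ blocked
  3. L ← E ← A → J — E:chain[blocks]; A:fork[open] ⇒ blocked
At least one path is unblocked, so d-separation fails.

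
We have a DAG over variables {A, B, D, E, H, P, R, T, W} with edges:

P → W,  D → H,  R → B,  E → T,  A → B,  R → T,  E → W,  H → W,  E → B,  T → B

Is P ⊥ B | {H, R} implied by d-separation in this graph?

We examine all 3 paths between P and B:
Path 1: P → W ← E → B
  W is a collider here and neither W nor any of its descendants is conditioned on, so the collider stays closed — the path is blocked at W.
Path 2: P → W ← E → T → B
  W is a collider here and neither W nor any of its descendants is conditioned on, so the collider stays closed — the path is blocked at W.
Path 3: P → W ← E → T ← R → B
  W is a collider here and neither W nor any of its descendants is conditioned on, so the collider stays closed — the path is blocked at W.
Every path is blocked, so P and B are d-separated given {H, R}.

Yes — P and B are d-separated given {H, R}.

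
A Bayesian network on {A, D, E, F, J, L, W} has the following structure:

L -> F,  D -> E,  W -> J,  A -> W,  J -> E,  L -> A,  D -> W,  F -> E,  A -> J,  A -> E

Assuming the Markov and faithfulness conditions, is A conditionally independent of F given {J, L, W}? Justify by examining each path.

Enumerating the 6 paths from A to F and testing each for blocking by {J, L, W}:
  1. A → E ← F — E:collider[blocks] ⇒ blocked
  2. A → J → E ← F — J:chain[blocks]; E:collider[blocks] ⇒ blocked
  3. A → J ← W ← D → E ← F — J:collider[open]; W:chain[blocks]; D:fork[open]; E:collider[blocks] ⇒ blocked
  4. A → W → J → E ← F — W:chain[blocks]; J:chain[blocks]; E:collider[blocks] ⇒ blocked
  5. A → W ← D → E ← F — W:collider[open]; D:fork[open]; E:collider[blocks] ⇒ blocked
  6. A ← L → F — L:fork[blocks] ⇒ blocked
Every path is blocked, so A and F are d-separated given {J, L, W}.

Yes — A and F are d-separated given {J, L, W}.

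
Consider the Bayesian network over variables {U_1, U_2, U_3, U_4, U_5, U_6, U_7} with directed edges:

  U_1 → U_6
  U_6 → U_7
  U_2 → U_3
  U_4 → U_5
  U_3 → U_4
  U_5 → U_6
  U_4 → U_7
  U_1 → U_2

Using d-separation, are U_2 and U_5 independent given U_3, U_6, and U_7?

No — U_2 and U_5 are not d-separated given {U_3, U_6, U_7}.

Enumerating the 4 paths from U_2 to U_5 and testing each for blocking by {U_3, U_6, U_7}:
Path 1: U_2 ← U_1 → U_6 ← U_5
  U_1 is a fork and U_1 is not conditioned on; U_6 is a collider and U_6 is conditioned on, which opens it — no node blocks this path, so it is active.
Path 2: U_2 ← U_1 → U_6 → U_7 ← U_4 → U_5
  U_6 is a chain here and U_6 is conditioned on, so the path is blocked at U_6.
Path 3: U_2 → U_3 → U_4 → U_5
  U_3 is a chain here and U_3 is conditioned on, so the path is blocked at U_3.
Path 4: U_2 → U_3 → U_4 → U_7 ← U_6 ← U_5
  U_3 is a chain here and U_3 is conditioned on, so the path is blocked at U_3.
At least one path is unblocked, so d-separation fails.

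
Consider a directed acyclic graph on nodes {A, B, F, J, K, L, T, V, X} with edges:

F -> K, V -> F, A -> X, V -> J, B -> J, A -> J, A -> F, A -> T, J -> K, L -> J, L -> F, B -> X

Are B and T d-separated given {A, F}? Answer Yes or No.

Yes

Enumerating the 5 paths from B to T and testing each for blocking by {A, F}:
Path 1: B → X ← A → T
  X is a collider here and neither X nor any of its descendants is conditioned on, so the collider stays closed — the path is blocked at X.
Path 2: B → J ← L → F ← A → T
  J is a collider here and neither J nor any of its descendants is conditioned on, so the collider stays closed — the path is blocked at J.
Path 3: B → J → K ← F ← A → T
  K is a collider here and neither K nor any of its descendants is conditioned on, so the collider stays closed — the path is blocked at K.
Path 4: B → J ← A → T
  J is a collider here and neither J nor any of its descendants is conditioned on, so the collider stays closed — the path is blocked at J.
Path 5: B → J ← V → F ← A → T
  J is a collider here and neither J nor any of its descendants is conditioned on, so the collider stays closed — the path is blocked at J.
Since every path is blocked, d-separation holds.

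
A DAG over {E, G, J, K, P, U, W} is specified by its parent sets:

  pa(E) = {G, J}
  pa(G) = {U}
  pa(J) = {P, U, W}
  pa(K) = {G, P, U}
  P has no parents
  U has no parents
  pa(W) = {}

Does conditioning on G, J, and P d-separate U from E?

We examine all 6 paths between U and E:
Path 1: U → G → E
  G is a chain here and G is conditioned on, so the path is blocked at G.
Path 2: U → G → K ← P → J → E
  G is a chain here and G is conditioned on, so the path is blocked at G.
Path 3: U → K ← G → E
  K is a collider here and neither K nor any of its descendants is conditioned on, so the collider stays closed — the path is blocked at K.
Path 4: U → K ← P → J → E
  K is a collider here and neither K nor any of its descendants is conditioned on, so the collider stays closed — the path is blocked at K.
Path 5: U → J → E
  J is a chain here and J is conditioned on, so the path is blocked at J.
Path 6: U → J ← P → K ← G → E
  P is a fork here and P is conditioned on, so the path is blocked at P.
Since every path is blocked, d-separation holds.

Yes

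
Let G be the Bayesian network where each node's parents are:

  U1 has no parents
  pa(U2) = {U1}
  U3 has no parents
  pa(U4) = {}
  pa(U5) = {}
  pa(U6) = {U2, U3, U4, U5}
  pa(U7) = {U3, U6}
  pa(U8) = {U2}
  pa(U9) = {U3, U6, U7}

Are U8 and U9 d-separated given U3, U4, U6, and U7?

Enumerating the 5 paths from U8 to U9 and testing each for blocking by {U3, U4, U6, U7}:
  1. U8 ← U2 → U6 ← U3 → U9 — U2:fork[open]; U6:collider[open]; U3:fork[blocks] ⇒ blocked
  2. U8 ← U2 → U6 ← U3 → U7 → U9 — U2:fork[open]; U6:collider[open]; U3:fork[blocks]; U7:chain[blocks] ⇒ blocked
  3. U8 ← U2 → U6 → U9 — U2:fork[open]; U6:chain[blocks] ⇒ blocked
  4. U8 ← U2 → U6 → U7 ← U3 → U9 — U2:fork[open]; U6:chain[blocks]; U7:collider[open]; U3:fork[blocks] ⇒ blocked
  5. U8 ← U2 → U6 → U7 → U9 — U2:fork[open]; U6:chain[blocks]; U7:chain[blocks] ⇒ blocked
Every path is blocked, so U8 and U9 are d-separated given {U3, U4, U6, U7}.

Yes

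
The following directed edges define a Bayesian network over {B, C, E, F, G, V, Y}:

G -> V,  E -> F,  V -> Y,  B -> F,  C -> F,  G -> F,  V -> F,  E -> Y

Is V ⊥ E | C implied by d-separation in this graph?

Yes

We examine all 3 paths between V and E:
Path 1: V → Y ← E
  Y is a collider here and neither Y nor any of its descendants is conditioned on, so the collider stays closed — the path is blocked at Y.
Path 2: V → F ← E
  F is a collider here and neither F nor any of its descendants is conditioned on, so the collider stays closed — the path is blocked at F.
Path 3: V ← G → F ← E
  F is a collider here and neither F nor any of its descendants is conditioned on, so the collider stays closed — the path is blocked at F.
Every path is blocked, so V and E are d-separated given {C}.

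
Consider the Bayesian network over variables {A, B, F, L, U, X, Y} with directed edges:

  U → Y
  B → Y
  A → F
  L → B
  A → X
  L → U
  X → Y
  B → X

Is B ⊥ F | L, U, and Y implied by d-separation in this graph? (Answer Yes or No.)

We examine all 3 paths between B and F:
Path 1: B → Y ← X ← A → F
  Y is a collider and Y is conditioned on, which opens it; X is a chain and X is not conditioned on; A is a fork and A is not conditioned on — no node blocks this path, so it is active.
Path 2: B ← L → U → Y ← X ← A → F
  L is a fork here and L is conditioned on, so the path is blocked at L.
Path 3: B → X ← A → F
  X is a collider and its descendant Y is conditioned on, which opens it; A is a fork and A is not conditioned on — no node blocks this path, so it is active.
Since the path B → Y ← X ← A → F is active, B and F are not d-separated given {L, U, Y}.

No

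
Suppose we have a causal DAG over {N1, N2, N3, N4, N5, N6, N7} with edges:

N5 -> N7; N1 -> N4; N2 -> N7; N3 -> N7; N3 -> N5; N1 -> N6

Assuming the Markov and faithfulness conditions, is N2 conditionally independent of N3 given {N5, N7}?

No

We examine all 2 paths between N2 and N3:
  1. N2 → N7 ← N5 ← N3 — N7:collider[open]; N5:chain[blocks] ⇒ blocked
  2. N2 → N7 ← N3 — N7:collider[open] ⇒ active
Since the path N2 → N7 ← N3 is active, N2 and N3 are not d-separated given {N5, N7}.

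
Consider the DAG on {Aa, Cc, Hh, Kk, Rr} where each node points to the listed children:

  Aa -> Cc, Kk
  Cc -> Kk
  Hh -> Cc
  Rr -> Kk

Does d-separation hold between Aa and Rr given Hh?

We examine all 2 paths between Aa and Rr:
Path 1: Aa → Kk ← Rr
  Kk is a collider here and neither Kk nor any of its descendants is conditioned on, so the collider stays closed — the path is blocked at Kk.
Path 2: Aa → Cc → Kk ← Rr
  Kk is a collider here and neither Kk nor any of its descendants is conditioned on, so the collider stays closed — the path is blocked at Kk.
Every path is blocked, so Aa and Rr are d-separated given {Hh}.

Yes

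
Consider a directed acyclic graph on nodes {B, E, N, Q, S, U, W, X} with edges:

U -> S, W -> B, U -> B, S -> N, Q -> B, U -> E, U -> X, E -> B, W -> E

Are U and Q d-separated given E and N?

We examine all 3 paths between U and Q:
Path 1: U → E ← W → B ← Q
  B is a collider here and neither B nor any of its descendants is conditioned on, so the collider stays closed — the path is blocked at B.
Path 2: U → E → B ← Q
  E is a chain here and E is conditioned on, so the path is blocked at E.
Path 3: U → B ← Q
  B is a collider here and neither B nor any of its descendants is conditioned on, so the collider stays closed — the path is blocked at B.
All paths are blocked; U ⊥ Q | {E, N} holds.

Yes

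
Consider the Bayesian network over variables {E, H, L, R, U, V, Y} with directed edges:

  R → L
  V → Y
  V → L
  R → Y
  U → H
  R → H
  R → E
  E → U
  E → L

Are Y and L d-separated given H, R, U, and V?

Yes

Enumerating the 4 paths from Y to L and testing each for blocking by {H, R, U, V}:
Path 1: Y ← V → L
  V is a fork here and V is conditioned on, so the path is blocked at V.
Path 2: Y ← R → H ← U ← E → L
  R is a fork here and R is conditioned on, so the path is blocked at R.
Path 3: Y ← R → E → L
  R is a fork here and R is conditioned on, so the path is blocked at R.
Path 4: Y ← R → L
  R is a fork here and R is conditioned on, so the path is blocked at R.
All paths are blocked; Y ⊥ L | {H, R, U, V} holds.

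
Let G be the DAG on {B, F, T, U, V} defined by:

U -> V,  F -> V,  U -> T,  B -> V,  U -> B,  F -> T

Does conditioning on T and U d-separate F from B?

Yes

There are 4 undirected paths between F and B; checking each against the conditioning set {T, U}:
  1. F → V ← B — V:collider[blocks] ⇒ blocked
  2. F → V ← U → B — V:collider[blocks]; U:fork[blocks] ⇒ blocked
  3. F → T ← U → B — T:collider[open]; U:fork[blocks] ⇒ blocked
  4. F → T ← U → V ← B — T:collider[open]; U:fork[blocks]; V:collider[blocks] ⇒ blocked
Since every path is blocked, d-separation holds.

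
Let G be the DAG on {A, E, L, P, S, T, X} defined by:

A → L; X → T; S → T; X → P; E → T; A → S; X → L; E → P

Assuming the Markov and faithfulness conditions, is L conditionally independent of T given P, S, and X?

Yes — L and T are d-separated given {P, S, X}.

There are 3 undirected paths between L and T; checking each against the conditioning set {P, S, X}:
Path 1: L ← A → S → T
  S is a chain here and S is conditioned on, so the path is blocked at S.
Path 2: L ← X → T
  X is a fork here and X is conditioned on, so the path is blocked at X.
Path 3: L ← X → P ← E → T
  X is a fork here and X is conditioned on, so the path is blocked at X.
Since every path is blocked, d-separation holds.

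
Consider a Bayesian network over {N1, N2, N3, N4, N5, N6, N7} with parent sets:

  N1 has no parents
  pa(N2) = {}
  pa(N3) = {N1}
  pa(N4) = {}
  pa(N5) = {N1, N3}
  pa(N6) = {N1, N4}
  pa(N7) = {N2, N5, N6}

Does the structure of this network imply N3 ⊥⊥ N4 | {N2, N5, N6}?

No

4 paths connect N3 and N4; each must be blocked for d-separation to hold:
  1. N3 → N5 → N7 ← N6 ← N4 — N5:chain[blocks]; N7:collider[blocks]; N6:chain[blocks] ⇒ blocked
  2. N3 → N5 ← N1 → N6 ← N4 — N5:collider[open]; N1:fork[open]; N6:collider[open] ⇒ active
  3. N3 ← N1 → N5 → N7 ← N6 ← N4 — N1:fork[open]; N5:chain[blocks]; N7:collider[blocks]; N6:chain[blocks] ⇒ blocked
  4. N3 ← N1 → N6 ← N4 — N1:fork[open]; N6:collider[open] ⇒ active
At least one path is unblocked, so d-separation fails.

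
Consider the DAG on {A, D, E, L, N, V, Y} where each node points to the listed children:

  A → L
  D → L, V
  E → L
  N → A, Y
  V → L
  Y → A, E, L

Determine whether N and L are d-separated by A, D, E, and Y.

Yes — N and L are d-separated given {A, D, E, Y}.

We examine all 6 paths between N and L:
  1. N → Y → E → L — Y:chain[blocks]; E:chain[blocks] ⇒ blocked
  2. N → Y → A → L — Y:chain[blocks]; A:chain[blocks] ⇒ blocked
  3. N → Y → L — Y:chain[blocks] ⇒ blocked
  4. N → A ← Y → E → L — A:collider[open]; Y:fork[blocks]; E:chain[blocks] ⇒ blocked
  5. N → A ← Y → L — A:collider[open]; Y:fork[blocks] ⇒ blocked
  6. N → A → L — A:chain[blocks] ⇒ blocked
Every path is blocked, so N and L are d-separated given {A, D, E, Y}.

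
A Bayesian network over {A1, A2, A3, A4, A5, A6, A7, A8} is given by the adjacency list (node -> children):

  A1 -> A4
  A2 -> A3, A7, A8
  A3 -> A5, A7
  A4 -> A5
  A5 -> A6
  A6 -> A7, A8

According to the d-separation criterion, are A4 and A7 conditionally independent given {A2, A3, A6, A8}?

Yes

There are 6 undirected paths between A4 and A7; checking each against the conditioning set {A2, A3, A6, A8}:
Path 1: A4 → A5 → A6 → A8 ← A2 → A7
  A6 is a chain here and A6 is conditioned on, so the path is blocked at A6.
Path 2: A4 → A5 → A6 → A8 ← A2 → A3 → A7
  A6 is a chain here and A6 is conditioned on, so the path is blocked at A6.
Path 3: A4 → A5 → A6 → A7
  A6 is a chain here and A6 is conditioned on, so the path is blocked at A6.
Path 4: A4 → A5 ← A3 ← A2 → A8 ← A6 → A7
  A3 is a chain here and A3 is conditioned on, so the path is blocked at A3.
Path 5: A4 → A5 ← A3 ← A2 → A7
  A3 is a chain here and A3 is conditioned on, so the path is blocked at A3.
Path 6: A4 → A5 ← A3 → A7
  A3 is a fork here and A3 is conditioned on, so the path is blocked at A3.
All paths are blocked; A4 ⊥ A7 | {A2, A3, A6, A8} holds.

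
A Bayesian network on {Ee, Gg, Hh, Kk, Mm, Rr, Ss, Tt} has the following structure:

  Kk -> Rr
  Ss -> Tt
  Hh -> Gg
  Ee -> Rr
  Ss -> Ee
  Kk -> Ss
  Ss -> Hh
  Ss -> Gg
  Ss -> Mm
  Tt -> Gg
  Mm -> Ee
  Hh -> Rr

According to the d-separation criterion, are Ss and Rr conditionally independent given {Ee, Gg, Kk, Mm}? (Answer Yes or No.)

There are 6 undirected paths between Ss and Rr; checking each against the conditioning set {Ee, Gg, Kk, Mm}:
Path 1: Ss → Gg ← Hh → Rr
  Gg is a collider and Gg is conditioned on, which opens it; Hh is a fork and Hh is not conditioned on — no node blocks this path, so it is active.
Path 2: Ss → Tt → Gg ← Hh → Rr
  Tt is a chain and Tt is not conditioned on; Gg is a collider and Gg is conditioned on, which opens it; Hh is a fork and Hh is not conditioned on — no node blocks this path, so it is active.
Path 3: Ss ← Kk → Rr
  Kk is a fork here and Kk is conditioned on, so the path is blocked at Kk.
Path 4: Ss → Mm → Ee → Rr
  Mm is a chain here and Mm is conditioned on, so the path is blocked at Mm.
Path 5: Ss → Hh → Rr
  Hh is a chain and Hh is not conditioned on — no node blocks this path, so it is active.
Path 6: Ss → Ee → Rr
  Ee is a chain here and Ee is conditioned on, so the path is blocked at Ee.
Because an active path exists, Ss and Rr are not d-separated.

No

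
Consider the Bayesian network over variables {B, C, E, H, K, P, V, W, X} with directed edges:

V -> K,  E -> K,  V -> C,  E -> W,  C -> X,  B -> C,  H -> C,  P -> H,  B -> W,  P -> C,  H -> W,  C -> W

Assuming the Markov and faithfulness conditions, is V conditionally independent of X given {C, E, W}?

We examine all 5 paths between V and X:
Path 1: V → K ← E → W ← B → C → X
  K is a collider here and neither K nor any of its descendants is conditioned on, so the collider stays closed — the path is blocked at K.
Path 2: V → K ← E → W ← C → X
  K is a collider here and neither K nor any of its descendants is conditioned on, so the collider stays closed — the path is blocked at K.
Path 3: V → K ← E → W ← H → C → X
  K is a collider here and neither K nor any of its descendants is conditioned on, so the collider stays closed — the path is blocked at K.
Path 4: V → K ← E → W ← H ← P → C → X
  K is a collider here and neither K nor any of its descendants is conditioned on, so the collider stays closed — the path is blocked at K.
Path 5: V → C → X
  C is a chain here and C is conditioned on, so the path is blocked at C.
Since every path is blocked, d-separation holds.

Yes — V and X are d-separated given {C, E, W}.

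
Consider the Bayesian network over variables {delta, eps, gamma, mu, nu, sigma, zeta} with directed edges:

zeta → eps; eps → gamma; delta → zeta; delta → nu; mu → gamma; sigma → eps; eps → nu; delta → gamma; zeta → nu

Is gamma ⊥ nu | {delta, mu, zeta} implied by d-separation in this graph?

No

Enumerating the 6 paths from gamma to nu and testing each for blocking by {delta, mu, zeta}:
  1. gamma ← eps → nu — eps:fork[open] ⇒ active
  2. gamma ← eps ← zeta → nu — eps:chain[open]; zeta:fork[blocks] ⇒ blocked
  3. gamma ← eps ← zeta ← delta → nu — eps:chain[open]; zeta:chain[blocks]; delta:fork[blocks] ⇒ blocked
  4. gamma ← delta → nu — delta:fork[blocks] ⇒ blocked
  5. gamma ← delta → zeta → nu — delta:fork[blocks]; zeta:chain[blocks] ⇒ blocked
  6. gamma ← delta → zeta → eps → nu — delta:fork[blocks]; zeta:chain[blocks]; eps:chain[open] ⇒ blocked
At least one path is unblocked, so d-separation fails.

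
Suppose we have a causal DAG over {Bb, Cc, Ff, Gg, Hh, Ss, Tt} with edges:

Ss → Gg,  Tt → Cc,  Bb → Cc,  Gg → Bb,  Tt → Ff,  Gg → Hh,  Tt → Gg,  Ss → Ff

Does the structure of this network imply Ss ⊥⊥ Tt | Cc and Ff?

We examine all 3 paths between Ss and Tt:
Path 1: Ss → Gg → Bb → Cc ← Tt
  Gg is a chain and Gg is not conditioned on; Bb is a chain and Bb is not conditioned on; Cc is a collider and Cc is conditioned on, which opens it — no node blocks this path, so it is active.
Path 2: Ss → Gg ← Tt
  Gg is a collider and its descendant Cc is conditioned on, which opens it — no node blocks this path, so it is active.
Path 3: Ss → Ff ← Tt
  Ff is a collider and Ff is conditioned on, which opens it — no node blocks this path, so it is active.
Since the path Ss → Gg → Bb → Cc ← Tt is active, Ss and Tt are not d-separated given {Cc, Ff}.

No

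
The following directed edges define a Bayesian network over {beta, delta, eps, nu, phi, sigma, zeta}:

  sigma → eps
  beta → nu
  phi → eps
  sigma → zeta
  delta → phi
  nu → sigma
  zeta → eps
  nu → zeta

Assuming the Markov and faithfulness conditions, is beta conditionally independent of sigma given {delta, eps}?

3 paths connect beta and sigma; each must be blocked for d-separation to hold:
Path 1: beta → nu → zeta ← sigma
  nu is a chain and nu is not conditioned on; zeta is a collider and its descendant eps is conditioned on, which opens it — no node blocks this path, so it is active.
Path 2: beta → nu → zeta → eps ← sigma
  nu is a chain and nu is not conditioned on; zeta is a chain and zeta is not conditioned on; eps is a collider and eps is conditioned on, which opens it — no node blocks this path, so it is active.
Path 3: beta → nu → sigma
  nu is a chain and nu is not conditioned on — no node blocks this path, so it is active.
At least one path is unblocked, so d-separation fails.

No — beta and sigma are not d-separated given {delta, eps}.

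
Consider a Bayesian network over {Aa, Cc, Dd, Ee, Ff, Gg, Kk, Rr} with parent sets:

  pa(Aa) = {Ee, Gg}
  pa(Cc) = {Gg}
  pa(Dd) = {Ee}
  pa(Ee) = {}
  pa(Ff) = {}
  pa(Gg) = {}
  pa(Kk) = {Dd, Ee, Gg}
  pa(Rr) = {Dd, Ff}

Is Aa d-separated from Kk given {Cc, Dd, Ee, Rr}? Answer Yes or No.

No

We examine all 3 paths between Aa and Kk:
Path 1: Aa ← Ee → Kk
  Ee is a fork here and Ee is conditioned on, so the path is blocked at Ee.
Path 2: Aa ← Ee → Dd → Kk
  Ee is a fork here and Ee is conditioned on, so the path is blocked at Ee.
Path 3: Aa ← Gg → Kk
  Gg is a fork and Gg is not conditioned on — no node blocks this path, so it is active.
Since the path Aa ← Gg → Kk is active, Aa and Kk are not d-separated given {Cc, Dd, Ee, Rr}.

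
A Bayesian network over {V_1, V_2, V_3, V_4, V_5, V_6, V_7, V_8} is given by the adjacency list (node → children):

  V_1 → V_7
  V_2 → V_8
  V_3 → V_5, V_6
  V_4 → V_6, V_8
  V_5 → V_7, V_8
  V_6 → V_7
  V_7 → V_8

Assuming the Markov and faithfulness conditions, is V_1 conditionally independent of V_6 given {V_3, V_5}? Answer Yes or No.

Enumerating the 5 paths from V_1 to V_6 and testing each for blocking by {V_3, V_5}:
Path 1: V_1 → V_7 ← V_6
  V_7 is a collider here and neither V_7 nor any of its descendants is conditioned on, so the collider stays closed — the path is blocked at V_7.
Path 2: V_1 → V_7 → V_8 ← V_5 ← V_3 → V_6
  V_8 is a collider here and neither V_8 nor any of its descendants is conditioned on, so the collider stays closed — the path is blocked at V_8.
Path 3: V_1 → V_7 → V_8 ← V_4 → V_6
  V_8 is a collider here and neither V_8 nor any of its descendants is conditioned on, so the collider stays closed — the path is blocked at V_8.
Path 4: V_1 → V_7 ← V_5 ← V_3 → V_6
  V_7 is a collider here and neither V_7 nor any of its descendants is conditioned on, so the collider stays closed — the path is blocked at V_7.
Path 5: V_1 → V_7 ← V_5 → V_8 ← V_4 → V_6
  V_7 is a collider here and neither V_7 nor any of its descendants is conditioned on, so the collider stays closed — the path is blocked at V_7.
Since every path is blocked, d-separation holds.

Yes — V_1 and V_6 are d-separated given {V_3, V_5}.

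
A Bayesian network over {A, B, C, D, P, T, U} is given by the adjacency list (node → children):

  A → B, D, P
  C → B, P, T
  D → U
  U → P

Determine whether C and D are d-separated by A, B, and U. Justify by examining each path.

Yes

There are 4 undirected paths between C and D; checking each against the conditioning set {A, B, U}:
Path 1: C → P ← A → D
  P is a collider here and neither P nor any of its descendants is conditioned on, so the collider stays closed — the path is blocked at P.
Path 2: C → P ← U ← D
  P is a collider here and neither P nor any of its descendants is conditioned on, so the collider stays closed — the path is blocked at P.
Path 3: C → B ← A → P ← U ← D
  A is a fork here and A is conditioned on, so the path is blocked at A.
Path 4: C → B ← A → D
  A is a fork here and A is conditioned on, so the path is blocked at A.
Every path is blocked, so C and D are d-separated given {A, B, U}.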